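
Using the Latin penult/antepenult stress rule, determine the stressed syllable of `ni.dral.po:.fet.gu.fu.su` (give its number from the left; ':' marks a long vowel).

Classical Latin: stress the penult if heavy (long vowel or closed), else the antepenult.
Weights: 5 gu L, 6 fu L, 7 su L.
The penult (syllable 6, fu) is light, so stress falls on the antepenult (syllable 5, gu).
Stress on syllable 5: ni.dral.po:.fet.ˈgu.fu.su.

5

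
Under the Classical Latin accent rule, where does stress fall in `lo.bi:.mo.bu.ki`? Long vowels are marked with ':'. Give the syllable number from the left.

3

Classical Latin: stress the penult if heavy (long vowel or closed), else the antepenult.
Weights: 3 mo L, 4 bu L, 5 ki L.
The penult (syllable 4, bu) is light, so stress falls on the antepenult (syllable 3, mo).
Stress on syllable 3: lo.bi:.ˈmo.bu.ki.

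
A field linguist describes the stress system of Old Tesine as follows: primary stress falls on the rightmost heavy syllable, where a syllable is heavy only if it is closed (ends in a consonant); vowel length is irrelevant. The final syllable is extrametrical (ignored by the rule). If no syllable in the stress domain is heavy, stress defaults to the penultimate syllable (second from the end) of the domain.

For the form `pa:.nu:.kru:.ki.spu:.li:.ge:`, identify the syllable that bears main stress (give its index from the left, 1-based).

The final syllable (7, ge:) is extrametrical; the stress domain is syllables 1–6.
Weights: 1 pa: L, 2 nu: L, 3 kru: L, 4 ki L, 5 spu: L, 6 li: L.
No heavy syllable in the domain; default to the penultimate syllable (second from the end) of the domain = syllable 5.
Primary stress: syllable 5 → pa:.nu:.kru:.ki.ˈspu:.li:.ge:.

5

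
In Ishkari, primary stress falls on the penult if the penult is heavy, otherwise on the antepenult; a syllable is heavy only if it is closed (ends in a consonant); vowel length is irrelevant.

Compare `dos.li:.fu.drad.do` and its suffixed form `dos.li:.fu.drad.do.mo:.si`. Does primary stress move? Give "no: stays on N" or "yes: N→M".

Base `dos.li:.fu.drad.do` (5 syllables):
  Weights: 3 fu L, 4 drad H, 5 do L.
  The penult (syllable 4, drad) is heavy, so it takes stress.
  → primary stress on syllable 4.
Suffixed `dos.li:.fu.drad.do.mo:.si` (7 syllables):
  Weights: 5 do L, 6 mo: L, 7 si L.
  The penult (syllable 6, mo:) is light, so stress falls on the antepenult (syllable 5, do).
  → primary stress on syllable 5.

yes: 4→5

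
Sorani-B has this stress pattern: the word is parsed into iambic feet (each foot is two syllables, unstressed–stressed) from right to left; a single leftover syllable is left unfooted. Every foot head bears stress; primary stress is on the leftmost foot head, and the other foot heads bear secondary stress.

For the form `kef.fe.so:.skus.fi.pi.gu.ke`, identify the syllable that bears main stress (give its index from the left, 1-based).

2

Parse right to left into iambic (σˈσ) feet: (kef.ˈfe) (so:.ˈskus) (fi.ˈpi) (gu.ˈke).
Foot heads (stressed positions): 2, 4, 6, 8.
End Rule Leftmost: primary stress on the leftmost head = syllable 2.
Primary stress: syllable 2 → kef.ˈfe.so:.skus.fi.pi.gu.ke.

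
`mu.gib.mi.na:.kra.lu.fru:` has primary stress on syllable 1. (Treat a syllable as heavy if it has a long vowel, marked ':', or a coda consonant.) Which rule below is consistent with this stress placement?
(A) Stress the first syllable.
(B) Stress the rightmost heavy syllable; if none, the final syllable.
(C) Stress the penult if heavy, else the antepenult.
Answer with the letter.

Rule A → syllable 1 ✓.
Rule B → syllable 7 (observed: 1).
Rule C → syllable 5 (observed: 1).

A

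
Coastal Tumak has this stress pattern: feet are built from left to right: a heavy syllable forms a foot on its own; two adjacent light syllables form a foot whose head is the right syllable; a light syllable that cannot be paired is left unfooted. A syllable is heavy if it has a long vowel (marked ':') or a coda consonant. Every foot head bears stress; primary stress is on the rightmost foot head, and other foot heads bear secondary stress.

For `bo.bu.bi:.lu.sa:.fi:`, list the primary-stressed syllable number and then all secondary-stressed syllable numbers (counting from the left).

Weights: 1 bo L, 2 bu L, 3 bi: H, 4 lu L, 5 sa: H, 6 fi: H.
Parse left to right (heavy = foot alone; LL = one foot; stranded L unfooted): (bo.ˈbu) (ˈbi:) lu (ˈsa:) (ˈfi:).
Foot heads: 2, 3, 5, 6.
Primary stress on the rightmost head = syllable 6.
Secondary stress on 2, 3, 5: bo.ˌbu.ˌbi:.lu.ˌsa:.ˈfi:.

primary 6, secondary 2, 3, 5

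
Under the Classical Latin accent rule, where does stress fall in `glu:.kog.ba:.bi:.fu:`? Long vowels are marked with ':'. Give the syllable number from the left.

4

Classical Latin: stress the penult if heavy (long vowel or closed), else the antepenult.
Weights: 3 ba: H, 4 bi: H, 5 fu: H.
The penult (syllable 4, bi:) is heavy, so it takes stress.
Stress on syllable 4: glu:.kog.ba:.ˈbi:.fu:.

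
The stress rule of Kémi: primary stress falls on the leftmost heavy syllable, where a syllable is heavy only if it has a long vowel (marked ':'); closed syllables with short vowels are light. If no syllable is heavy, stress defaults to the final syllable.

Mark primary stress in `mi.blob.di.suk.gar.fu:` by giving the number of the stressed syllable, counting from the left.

6

Weights: 1 mi L, 2 blob L, 3 di L, 4 suk L, 5 gar L, 6 fu: H.
Heavy syllables in the domain: 6. The leftmost is syllable 6 (fu:).
Primary stress: syllable 6 → mi.blob.di.suk.gar.ˈfu:.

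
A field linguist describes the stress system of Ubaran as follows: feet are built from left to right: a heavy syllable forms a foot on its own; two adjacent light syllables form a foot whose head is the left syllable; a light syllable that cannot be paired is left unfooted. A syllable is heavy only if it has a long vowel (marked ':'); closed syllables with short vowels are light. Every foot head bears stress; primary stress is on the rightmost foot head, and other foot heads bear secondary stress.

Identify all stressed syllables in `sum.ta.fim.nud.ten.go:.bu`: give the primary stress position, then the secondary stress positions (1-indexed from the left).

Weights: 1 sum L, 2 ta L, 3 fim L, 4 nud L, 5 ten L, 6 go: H, 7 bu L.
Parse left to right (heavy = foot alone; LL = one foot; stranded L unfooted): (ˈsum.ta) (ˈfim.nud) ten (ˈgo:) bu.
Foot heads: 1, 3, 6.
Primary stress on the rightmost head = syllable 6.
Secondary stress on 1, 3: ˌsum.ta.ˌfim.nud.ten.ˈgo:.bu.

primary 6, secondary 1, 3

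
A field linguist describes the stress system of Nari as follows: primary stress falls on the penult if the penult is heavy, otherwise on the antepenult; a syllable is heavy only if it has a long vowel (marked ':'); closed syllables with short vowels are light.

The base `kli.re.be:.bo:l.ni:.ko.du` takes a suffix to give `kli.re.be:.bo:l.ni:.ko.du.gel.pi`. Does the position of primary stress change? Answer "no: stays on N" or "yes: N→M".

yes: 5→7

Base `kli.re.be:.bo:l.ni:.ko.du` (7 syllables):
  Weights: 5 ni: H, 6 ko L, 7 du L.
  The penult (syllable 6, ko) is light, so stress falls on the antepenult (syllable 5, ni:).
  → primary stress on syllable 5.
Suffixed `kli.re.be:.bo:l.ni:.ko.du.gel.pi` (9 syllables):
  Weights: 7 du L, 8 gel L, 9 pi L.
  The penult (syllable 8, gel) is light, so stress falls on the antepenult (syllable 7, du).
  → primary stress on syllable 7.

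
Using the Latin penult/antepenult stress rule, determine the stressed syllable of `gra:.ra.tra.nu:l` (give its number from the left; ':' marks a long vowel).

2

Classical Latin: stress the penult if heavy (long vowel or closed), else the antepenult.
Weights: 2 ra L, 3 tra L, 4 nu:l H.
The penult (syllable 3, tra) is light, so stress falls on the antepenult (syllable 2, ra).
Stress on syllable 2: gra:.ˈra.tra.nu:l.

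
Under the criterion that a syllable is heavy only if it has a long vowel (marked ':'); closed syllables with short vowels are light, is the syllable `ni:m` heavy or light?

heavy

`ni:m`: long vowel, closed (coda /m/). Long vowel → heavy.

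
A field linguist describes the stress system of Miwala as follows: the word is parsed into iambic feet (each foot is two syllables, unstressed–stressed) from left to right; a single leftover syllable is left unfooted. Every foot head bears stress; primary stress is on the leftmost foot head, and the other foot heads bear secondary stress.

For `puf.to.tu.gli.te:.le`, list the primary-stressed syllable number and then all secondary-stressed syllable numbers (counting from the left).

primary 2, secondary 4, 6

Parse left to right into iambic (σˈσ) feet: (puf.ˈto) (tu.ˈgli) (te:.ˈle).
Foot heads (stressed positions): 2, 4, 6.
End Rule Leftmost: primary stress on the leftmost head = syllable 2.
Secondary stress on 4, 6: puf.ˈto.tu.ˌgli.te:.ˌle.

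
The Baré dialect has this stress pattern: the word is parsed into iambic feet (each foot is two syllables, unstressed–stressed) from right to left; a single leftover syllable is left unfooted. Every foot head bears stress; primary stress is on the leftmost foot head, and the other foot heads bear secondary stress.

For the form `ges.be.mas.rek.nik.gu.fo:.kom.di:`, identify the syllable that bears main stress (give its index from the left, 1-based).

Parse right to left into iambic (σˈσ) feet: ges (be.ˈmas) (rek.ˈnik) (gu.ˈfo:) (kom.ˈdi:). Syllable 1 is left unfooted.
Foot heads (stressed positions): 3, 5, 7, 9.
End Rule Leftmost: primary stress on the leftmost head = syllable 3.
Primary stress: syllable 3 → ges.be.ˈmas.rek.nik.gu.fo:.kom.di:.

3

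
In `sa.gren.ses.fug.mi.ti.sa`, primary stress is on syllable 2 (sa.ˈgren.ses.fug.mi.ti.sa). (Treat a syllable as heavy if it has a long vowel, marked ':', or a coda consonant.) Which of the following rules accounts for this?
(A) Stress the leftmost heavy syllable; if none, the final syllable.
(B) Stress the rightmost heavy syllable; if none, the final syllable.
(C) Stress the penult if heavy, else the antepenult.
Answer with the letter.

A

Rule A → syllable 2 ✓.
Rule B → syllable 4 (observed: 2).
Rule C → syllable 5 (observed: 2).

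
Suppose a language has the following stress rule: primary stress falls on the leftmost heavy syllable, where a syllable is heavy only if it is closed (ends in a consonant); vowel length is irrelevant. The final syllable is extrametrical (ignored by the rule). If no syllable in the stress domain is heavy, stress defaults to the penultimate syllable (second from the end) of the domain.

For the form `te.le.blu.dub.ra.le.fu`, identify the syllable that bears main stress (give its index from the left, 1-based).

The final syllable (7, fu) is extrametrical; the stress domain is syllables 1–6.
Weights: 1 te L, 2 le L, 3 blu L, 4 dub H, 5 ra L, 6 le L.
Heavy syllables in the domain: 4. The leftmost is syllable 4 (dub).
Primary stress: syllable 4 → te.le.blu.ˈdub.ra.le.fu.

4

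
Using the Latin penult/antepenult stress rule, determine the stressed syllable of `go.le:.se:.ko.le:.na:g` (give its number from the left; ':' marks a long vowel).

5

Classical Latin: stress the penult if heavy (long vowel or closed), else the antepenult.
Weights: 4 ko L, 5 le: H, 6 na:g H.
The penult (syllable 5, le:) is heavy, so it takes stress.
Stress on syllable 5: go.le:.se:.ko.ˈle:.na:g.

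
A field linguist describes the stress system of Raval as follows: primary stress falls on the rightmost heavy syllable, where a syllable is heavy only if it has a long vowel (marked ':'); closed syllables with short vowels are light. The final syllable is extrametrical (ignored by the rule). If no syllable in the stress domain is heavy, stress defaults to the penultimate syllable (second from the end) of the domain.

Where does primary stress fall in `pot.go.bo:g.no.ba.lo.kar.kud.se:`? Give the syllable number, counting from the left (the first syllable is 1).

3

The final syllable (9, se:) is extrametrical; the stress domain is syllables 1–8.
Weights: 1 pot L, 2 go L, 3 bo:g H, 4 no L, 5 ba L, 6 lo L, 7 kar L, 8 kud L.
Heavy syllables in the domain: 3. The rightmost is syllable 3 (bo:g).
Primary stress: syllable 3 → pot.go.ˈbo:g.no.ba.lo.kar.kud.se:.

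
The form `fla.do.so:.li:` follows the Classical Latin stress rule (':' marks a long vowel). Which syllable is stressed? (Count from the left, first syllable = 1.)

3

Classical Latin: stress the penult if heavy (long vowel or closed), else the antepenult.
Weights: 2 do L, 3 so: H, 4 li: H.
The penult (syllable 3, so:) is heavy, so it takes stress.
Stress on syllable 3: fla.do.ˈso:.li:.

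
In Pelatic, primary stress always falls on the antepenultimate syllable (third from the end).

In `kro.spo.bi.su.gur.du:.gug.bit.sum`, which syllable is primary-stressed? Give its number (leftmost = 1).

The word has 9 syllables; the antepenultimate syllable (third from the end) is syllable 7 (gug).
Primary stress: syllable 7 → kro.spo.bi.su.gur.du:.ˈgug.bit.sum.

7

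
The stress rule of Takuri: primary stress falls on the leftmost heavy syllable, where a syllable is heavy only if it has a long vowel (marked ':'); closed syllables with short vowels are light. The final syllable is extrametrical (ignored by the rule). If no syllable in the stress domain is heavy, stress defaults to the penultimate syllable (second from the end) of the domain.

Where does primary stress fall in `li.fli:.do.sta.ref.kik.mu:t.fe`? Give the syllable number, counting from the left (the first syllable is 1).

The final syllable (8, fe) is extrametrical; the stress domain is syllables 1–7.
Weights: 1 li L, 2 fli: H, 3 do L, 4 sta L, 5 ref L, 6 kik L, 7 mu:t H.
Heavy syllables in the domain: 2, 7. The leftmost is syllable 2 (fli:).
Primary stress: syllable 2 → li.ˈfli:.do.sta.ref.kik.mu:t.fe.

2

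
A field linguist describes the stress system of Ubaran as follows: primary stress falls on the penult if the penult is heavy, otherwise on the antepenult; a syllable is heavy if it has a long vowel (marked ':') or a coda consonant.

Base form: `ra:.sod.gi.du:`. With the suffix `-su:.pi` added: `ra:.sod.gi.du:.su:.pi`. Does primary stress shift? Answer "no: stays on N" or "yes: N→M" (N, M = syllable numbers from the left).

yes: 2→5

Base `ra:.sod.gi.du:` (4 syllables):
  Weights: 2 sod H, 3 gi L, 4 du: H.
  The penult (syllable 3, gi) is light, so stress falls on the antepenult (syllable 2, sod).
  → primary stress on syllable 2.
Suffixed `ra:.sod.gi.du:.su:.pi` (6 syllables):
  Weights: 4 du: H, 5 su: H, 6 pi L.
  The penult (syllable 5, su:) is heavy, so it takes stress.
  → primary stress on syllable 5.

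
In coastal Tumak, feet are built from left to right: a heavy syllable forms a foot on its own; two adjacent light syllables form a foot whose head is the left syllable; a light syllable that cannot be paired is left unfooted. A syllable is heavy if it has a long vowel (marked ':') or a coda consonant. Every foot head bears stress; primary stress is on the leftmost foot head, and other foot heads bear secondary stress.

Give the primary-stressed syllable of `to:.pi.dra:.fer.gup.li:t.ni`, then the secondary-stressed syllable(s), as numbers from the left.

primary 1, secondary 3, 4, 5, 6

Weights: 1 to: H, 2 pi L, 3 dra: H, 4 fer H, 5 gup H, 6 li:t H, 7 ni L.
Parse left to right (heavy = foot alone; LL = one foot; stranded L unfooted): (ˈto:) pi (ˈdra:) (ˈfer) (ˈgup) (ˈli:t) ni.
Foot heads: 1, 3, 4, 5, 6.
Primary stress on the leftmost head = syllable 1.
Secondary stress on 3, 4, 5, 6: ˈto:.pi.ˌdra:.ˌfer.ˌgup.ˌli:t.ni.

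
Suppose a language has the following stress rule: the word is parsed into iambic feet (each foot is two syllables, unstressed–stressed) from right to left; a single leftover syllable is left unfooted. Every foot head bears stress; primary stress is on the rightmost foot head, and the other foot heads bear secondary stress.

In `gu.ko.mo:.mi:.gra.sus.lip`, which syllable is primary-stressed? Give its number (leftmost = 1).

Parse right to left into iambic (σˈσ) feet: gu (ko.ˈmo:) (mi:.ˈgra) (sus.ˈlip). Syllable 1 is left unfooted.
Foot heads (stressed positions): 3, 5, 7.
End Rule Rightmost: primary stress on the rightmost head = syllable 7.
Primary stress: syllable 7 → gu.ko.mo:.mi:.gra.sus.ˈlip.

7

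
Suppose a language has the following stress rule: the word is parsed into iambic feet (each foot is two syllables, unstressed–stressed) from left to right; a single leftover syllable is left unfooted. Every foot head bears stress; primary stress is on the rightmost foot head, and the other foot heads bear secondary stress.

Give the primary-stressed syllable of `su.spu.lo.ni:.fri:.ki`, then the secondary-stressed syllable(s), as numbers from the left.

primary 6, secondary 2, 4

Parse left to right into iambic (σˈσ) feet: (su.ˈspu) (lo.ˈni:) (fri:.ˈki).
Foot heads (stressed positions): 2, 4, 6.
End Rule Rightmost: primary stress on the rightmost head = syllable 6.
Secondary stress on 2, 4: su.ˌspu.lo.ˌni:.fri:.ˈki.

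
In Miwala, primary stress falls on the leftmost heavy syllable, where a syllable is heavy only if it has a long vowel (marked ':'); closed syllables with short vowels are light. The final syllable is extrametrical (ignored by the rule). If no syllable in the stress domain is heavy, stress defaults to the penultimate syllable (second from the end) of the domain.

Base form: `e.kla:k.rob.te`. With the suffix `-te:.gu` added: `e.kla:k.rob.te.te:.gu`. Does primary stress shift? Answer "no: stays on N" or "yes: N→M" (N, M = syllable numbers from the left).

Base `e.kla:k.rob.te` (4 syllables):
  The final syllable (4, te) is extrametrical; the stress domain is syllables 1–3.
  Weights: 1 e L, 2 kla:k H, 3 rob L.
  Heavy syllables in the domain: 2. The leftmost is syllable 2 (kla:k).
  → primary stress on syllable 2.
Suffixed `e.kla:k.rob.te.te:.gu` (6 syllables):
  The final syllable (6, gu) is extrametrical; the stress domain is syllables 1–5.
  Weights: 1 e L, 2 kla:k H, 3 rob L, 4 te L, 5 te: H.
  Heavy syllables in the domain: 2, 5. The leftmost is syllable 2 (kla:k).
  → primary stress on syllable 2.

no: stays on 2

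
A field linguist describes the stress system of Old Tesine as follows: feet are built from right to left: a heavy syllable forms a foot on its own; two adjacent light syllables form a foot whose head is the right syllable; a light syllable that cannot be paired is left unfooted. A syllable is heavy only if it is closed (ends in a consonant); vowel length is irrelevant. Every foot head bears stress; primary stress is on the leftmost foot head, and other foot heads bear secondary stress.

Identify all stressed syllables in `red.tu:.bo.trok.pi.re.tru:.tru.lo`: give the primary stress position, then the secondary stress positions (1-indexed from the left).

Weights: 1 red H, 2 tu: L, 3 bo L, 4 trok H, 5 pi L, 6 re L, 7 tru: L, 8 tru L, 9 lo L.
Parse right to left (heavy = foot alone; LL = one foot; stranded L unfooted): (ˈred) (tu:.ˈbo) (ˈtrok) pi (re.ˈtru:) (tru.ˈlo).
Foot heads: 1, 3, 4, 7, 9.
Primary stress on the leftmost head = syllable 1.
Secondary stress on 3, 4, 7, 9: ˈred.tu:.ˌbo.ˌtrok.pi.re.ˌtru:.tru.ˌlo.

primary 1, secondary 3, 4, 7, 9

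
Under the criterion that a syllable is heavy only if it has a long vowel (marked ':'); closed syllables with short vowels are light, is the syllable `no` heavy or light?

light

`no`: short vowel, open (no coda). Short vowel → light.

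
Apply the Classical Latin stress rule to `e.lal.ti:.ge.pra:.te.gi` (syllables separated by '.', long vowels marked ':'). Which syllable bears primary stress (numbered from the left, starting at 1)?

5

Classical Latin: stress the penult if heavy (long vowel or closed), else the antepenult.
Weights: 5 pra: H, 6 te L, 7 gi L.
The penult (syllable 6, te) is light, so stress falls on the antepenult (syllable 5, pra:).
Stress on syllable 5: e.lal.ti:.ge.ˈpra:.te.gi.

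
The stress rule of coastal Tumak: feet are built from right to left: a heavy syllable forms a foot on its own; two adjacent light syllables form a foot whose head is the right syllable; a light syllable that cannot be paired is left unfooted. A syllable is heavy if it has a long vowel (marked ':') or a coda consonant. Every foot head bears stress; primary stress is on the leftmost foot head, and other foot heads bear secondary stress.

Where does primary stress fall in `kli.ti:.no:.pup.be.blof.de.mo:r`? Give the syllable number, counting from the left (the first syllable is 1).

2

Weights: 1 kli L, 2 ti: H, 3 no: H, 4 pup H, 5 be L, 6 blof H, 7 de L, 8 mo:r H.
Parse right to left (heavy = foot alone; LL = one foot; stranded L unfooted): kli (ˈti:) (ˈno:) (ˈpup) be (ˈblof) de (ˈmo:r).
Foot heads: 2, 3, 4, 6, 8.
Primary stress on the leftmost head = syllable 2.
Primary stress: syllable 2 → kli.ˈti:.no:.pup.be.blof.de.mo:r.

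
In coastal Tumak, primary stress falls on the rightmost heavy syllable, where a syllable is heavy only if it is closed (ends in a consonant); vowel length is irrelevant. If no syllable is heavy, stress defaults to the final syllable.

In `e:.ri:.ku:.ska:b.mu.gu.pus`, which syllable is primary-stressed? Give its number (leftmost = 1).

7

Weights: 1 e: L, 2 ri: L, 3 ku: L, 4 ska:b H, 5 mu L, 6 gu L, 7 pus H.
Heavy syllables in the domain: 4, 7. The rightmost is syllable 7 (pus).
Primary stress: syllable 7 → e:.ri:.ku:.ska:b.mu.gu.ˈpus.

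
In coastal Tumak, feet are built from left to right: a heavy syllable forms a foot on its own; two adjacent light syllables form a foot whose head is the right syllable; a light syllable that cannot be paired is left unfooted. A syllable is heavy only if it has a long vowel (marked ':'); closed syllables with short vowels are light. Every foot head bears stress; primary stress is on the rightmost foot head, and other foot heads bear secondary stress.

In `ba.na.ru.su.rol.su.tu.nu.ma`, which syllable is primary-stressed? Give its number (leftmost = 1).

8

Weights: 1 ba L, 2 na L, 3 ru L, 4 su L, 5 rol L, 6 su L, 7 tu L, 8 nu L, 9 ma L.
Parse left to right (heavy = foot alone; LL = one foot; stranded L unfooted): (ba.ˈna) (ru.ˈsu) (rol.ˈsu) (tu.ˈnu) ma.
Foot heads: 2, 4, 6, 8.
Primary stress on the rightmost head = syllable 8.
Primary stress: syllable 8 → ba.na.ru.su.rol.su.tu.ˈnu.ma.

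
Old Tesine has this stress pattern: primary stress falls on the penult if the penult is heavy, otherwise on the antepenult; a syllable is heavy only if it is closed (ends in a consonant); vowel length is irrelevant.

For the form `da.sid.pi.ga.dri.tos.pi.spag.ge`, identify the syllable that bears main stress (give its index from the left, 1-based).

Weights: 7 pi L, 8 spag H, 9 ge L.
The penult (syllable 8, spag) is heavy, so it takes stress.
Primary stress: syllable 8 → da.sid.pi.ga.dri.tos.pi.ˈspag.ge.

8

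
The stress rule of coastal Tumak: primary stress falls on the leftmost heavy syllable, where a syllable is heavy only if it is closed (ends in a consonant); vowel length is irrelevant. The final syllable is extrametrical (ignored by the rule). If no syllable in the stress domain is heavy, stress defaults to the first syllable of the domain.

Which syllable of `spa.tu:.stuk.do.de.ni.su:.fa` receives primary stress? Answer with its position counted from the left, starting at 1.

3

The final syllable (8, fa) is extrametrical; the stress domain is syllables 1–7.
Weights: 1 spa L, 2 tu: L, 3 stuk H, 4 do L, 5 de L, 6 ni L, 7 su: L.
Heavy syllables in the domain: 3. The leftmost is syllable 3 (stuk).
Primary stress: syllable 3 → spa.tu:.ˈstuk.do.de.ni.su:.fa.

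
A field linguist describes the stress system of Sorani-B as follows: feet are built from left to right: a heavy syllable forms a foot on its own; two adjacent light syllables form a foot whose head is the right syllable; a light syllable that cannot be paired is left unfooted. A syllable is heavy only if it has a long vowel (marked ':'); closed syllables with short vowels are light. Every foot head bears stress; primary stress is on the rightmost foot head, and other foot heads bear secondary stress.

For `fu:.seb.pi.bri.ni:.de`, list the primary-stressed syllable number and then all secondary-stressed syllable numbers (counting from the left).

Weights: 1 fu: H, 2 seb L, 3 pi L, 4 bri L, 5 ni: H, 6 de L.
Parse left to right (heavy = foot alone; LL = one foot; stranded L unfooted): (ˈfu:) (seb.ˈpi) bri (ˈni:) de.
Foot heads: 1, 3, 5.
Primary stress on the rightmost head = syllable 5.
Secondary stress on 1, 3: ˌfu:.seb.ˌpi.bri.ˈni:.de.

primary 5, secondary 1, 3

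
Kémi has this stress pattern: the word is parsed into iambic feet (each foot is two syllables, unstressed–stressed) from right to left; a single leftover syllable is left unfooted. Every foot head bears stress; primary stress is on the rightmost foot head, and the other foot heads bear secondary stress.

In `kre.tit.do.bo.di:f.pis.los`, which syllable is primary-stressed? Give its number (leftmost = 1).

Parse right to left into iambic (σˈσ) feet: kre (tit.ˈdo) (bo.ˈdi:f) (pis.ˈlos). Syllable 1 is left unfooted.
Foot heads (stressed positions): 3, 5, 7.
End Rule Rightmost: primary stress on the rightmost head = syllable 7.
Primary stress: syllable 7 → kre.tit.do.bo.di:f.pis.ˈlos.

7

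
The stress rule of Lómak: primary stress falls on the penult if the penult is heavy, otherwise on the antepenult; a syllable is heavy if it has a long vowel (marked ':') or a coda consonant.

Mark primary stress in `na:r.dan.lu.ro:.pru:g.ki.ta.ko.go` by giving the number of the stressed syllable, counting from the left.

Weights: 7 ta L, 8 ko L, 9 go L.
The penult (syllable 8, ko) is light, so stress falls on the antepenult (syllable 7, ta).
Primary stress: syllable 7 → na:r.dan.lu.ro:.pru:g.ki.ˈta.ko.go.

7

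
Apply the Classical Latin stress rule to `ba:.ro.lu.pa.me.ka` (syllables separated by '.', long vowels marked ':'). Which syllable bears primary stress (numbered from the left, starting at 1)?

4

Classical Latin: stress the penult if heavy (long vowel or closed), else the antepenult.
Weights: 4 pa L, 5 me L, 6 ka L.
The penult (syllable 5, me) is light, so stress falls on the antepenult (syllable 4, pa).
Stress on syllable 4: ba:.ro.lu.ˈpa.me.ka.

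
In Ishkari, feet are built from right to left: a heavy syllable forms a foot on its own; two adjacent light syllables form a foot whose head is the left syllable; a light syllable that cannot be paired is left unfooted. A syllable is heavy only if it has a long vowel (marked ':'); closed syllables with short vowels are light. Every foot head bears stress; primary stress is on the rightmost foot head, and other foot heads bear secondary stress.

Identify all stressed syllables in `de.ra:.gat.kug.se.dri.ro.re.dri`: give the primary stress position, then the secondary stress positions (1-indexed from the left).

Weights: 1 de L, 2 ra: H, 3 gat L, 4 kug L, 5 se L, 6 dri L, 7 ro L, 8 re L, 9 dri L.
Parse right to left (heavy = foot alone; LL = one foot; stranded L unfooted): de (ˈra:) gat (ˈkug.se) (ˈdri.ro) (ˈre.dri).
Foot heads: 2, 4, 6, 8.
Primary stress on the rightmost head = syllable 8.
Secondary stress on 2, 4, 6: de.ˌra:.gat.ˌkug.se.ˌdri.ro.ˈre.dri.

primary 8, secondary 2, 4, 6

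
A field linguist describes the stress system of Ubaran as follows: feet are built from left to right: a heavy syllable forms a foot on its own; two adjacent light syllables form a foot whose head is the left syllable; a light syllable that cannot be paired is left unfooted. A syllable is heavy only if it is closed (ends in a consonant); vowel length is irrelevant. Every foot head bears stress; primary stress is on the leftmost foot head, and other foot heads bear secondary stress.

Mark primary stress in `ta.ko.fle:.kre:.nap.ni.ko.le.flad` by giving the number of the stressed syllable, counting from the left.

Weights: 1 ta L, 2 ko L, 3 fle: L, 4 kre: L, 5 nap H, 6 ni L, 7 ko L, 8 le L, 9 flad H.
Parse left to right (heavy = foot alone; LL = one foot; stranded L unfooted): (ˈta.ko) (ˈfle:.kre:) (ˈnap) (ˈni.ko) le (ˈflad).
Foot heads: 1, 3, 5, 6, 9.
Primary stress on the leftmost head = syllable 1.
Primary stress: syllable 1 → ˈta.ko.fle:.kre:.nap.ni.ko.le.flad.

1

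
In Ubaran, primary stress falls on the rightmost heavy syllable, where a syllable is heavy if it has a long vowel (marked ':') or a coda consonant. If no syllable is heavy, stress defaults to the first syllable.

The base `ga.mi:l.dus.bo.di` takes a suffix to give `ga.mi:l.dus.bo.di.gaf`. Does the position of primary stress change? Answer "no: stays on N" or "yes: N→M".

Base `ga.mi:l.dus.bo.di` (5 syllables):
  Weights: 1 ga L, 2 mi:l H, 3 dus H, 4 bo L, 5 di L.
  Heavy syllables in the domain: 2, 3. The rightmost is syllable 3 (dus).
  → primary stress on syllable 3.
Suffixed `ga.mi:l.dus.bo.di.gaf` (6 syllables):
  Weights: 1 ga L, 2 mi:l H, 3 dus H, 4 bo L, 5 di L, 6 gaf H.
  Heavy syllables in the domain: 2, 3, 6. The rightmost is syllable 6 (gaf).
  → primary stress on syllable 6.

yes: 3→6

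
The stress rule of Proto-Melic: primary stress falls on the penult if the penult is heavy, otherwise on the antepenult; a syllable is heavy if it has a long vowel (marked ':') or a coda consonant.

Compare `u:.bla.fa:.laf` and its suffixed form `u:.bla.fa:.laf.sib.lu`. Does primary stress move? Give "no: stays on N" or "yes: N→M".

yes: 3→5

Base `u:.bla.fa:.laf` (4 syllables):
  Weights: 2 bla L, 3 fa: H, 4 laf H.
  The penult (syllable 3, fa:) is heavy, so it takes stress.
  → primary stress on syllable 3.
Suffixed `u:.bla.fa:.laf.sib.lu` (6 syllables):
  Weights: 4 laf H, 5 sib H, 6 lu L.
  The penult (syllable 5, sib) is heavy, so it takes stress.
  → primary stress on syllable 5.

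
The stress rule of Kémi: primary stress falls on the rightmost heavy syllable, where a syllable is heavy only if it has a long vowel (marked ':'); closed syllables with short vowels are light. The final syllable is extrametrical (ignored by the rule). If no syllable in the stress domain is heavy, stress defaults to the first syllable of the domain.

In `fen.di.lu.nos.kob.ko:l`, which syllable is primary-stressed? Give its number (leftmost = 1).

1

The final syllable (6, ko:l) is extrametrical; the stress domain is syllables 1–5.
Weights: 1 fen L, 2 di L, 3 lu L, 4 nos L, 5 kob L.
No heavy syllable in the domain; default to the first syllable of the domain = syllable 1.
Primary stress: syllable 1 → ˈfen.di.lu.nos.kob.ko:l.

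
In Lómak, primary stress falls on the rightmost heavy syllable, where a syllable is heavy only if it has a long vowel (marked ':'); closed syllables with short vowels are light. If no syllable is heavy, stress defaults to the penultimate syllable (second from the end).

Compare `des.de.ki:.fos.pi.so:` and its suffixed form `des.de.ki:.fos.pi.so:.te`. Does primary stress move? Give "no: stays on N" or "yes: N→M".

Base `des.de.ki:.fos.pi.so:` (6 syllables):
  Weights: 1 des L, 2 de L, 3 ki: H, 4 fos L, 5 pi L, 6 so: H.
  Heavy syllables in the domain: 3, 6. The rightmost is syllable 6 (so:).
  → primary stress on syllable 6.
Suffixed `des.de.ki:.fos.pi.so:.te` (7 syllables):
  Weights: 1 des L, 2 de L, 3 ki: H, 4 fos L, 5 pi L, 6 so: H, 7 te L.
  Heavy syllables in the domain: 3, 6. The rightmost is syllable 6 (so:).
  → primary stress on syllable 6.

no: stays on 6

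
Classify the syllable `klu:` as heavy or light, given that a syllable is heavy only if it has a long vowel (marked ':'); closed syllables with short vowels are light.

heavy

`klu:`: long vowel, open (no coda). Long vowel → heavy.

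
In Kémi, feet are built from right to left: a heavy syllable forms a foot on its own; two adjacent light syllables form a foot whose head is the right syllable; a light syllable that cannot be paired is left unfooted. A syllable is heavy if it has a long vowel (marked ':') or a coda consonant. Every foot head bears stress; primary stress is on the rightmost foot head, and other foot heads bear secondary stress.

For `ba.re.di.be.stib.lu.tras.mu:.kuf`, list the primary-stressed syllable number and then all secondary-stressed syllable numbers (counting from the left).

primary 9, secondary 2, 4, 5, 7, 8

Weights: 1 ba L, 2 re L, 3 di L, 4 be L, 5 stib H, 6 lu L, 7 tras H, 8 mu: H, 9 kuf H.
Parse right to left (heavy = foot alone; LL = one foot; stranded L unfooted): (ba.ˈre) (di.ˈbe) (ˈstib) lu (ˈtras) (ˈmu:) (ˈkuf).
Foot heads: 2, 4, 5, 7, 8, 9.
Primary stress on the rightmost head = syllable 9.
Secondary stress on 2, 4, 5, 7, 8: ba.ˌre.di.ˌbe.ˌstib.lu.ˌtras.ˌmu:.ˈkuf.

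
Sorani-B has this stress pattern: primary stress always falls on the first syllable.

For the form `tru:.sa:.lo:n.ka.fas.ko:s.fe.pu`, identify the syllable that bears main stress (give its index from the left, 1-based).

1

The word has 8 syllables; the first syllable is syllable 1 (tru:).
Primary stress: syllable 1 → ˈtru:.sa:.lo:n.ka.fas.ko:s.fe.pu.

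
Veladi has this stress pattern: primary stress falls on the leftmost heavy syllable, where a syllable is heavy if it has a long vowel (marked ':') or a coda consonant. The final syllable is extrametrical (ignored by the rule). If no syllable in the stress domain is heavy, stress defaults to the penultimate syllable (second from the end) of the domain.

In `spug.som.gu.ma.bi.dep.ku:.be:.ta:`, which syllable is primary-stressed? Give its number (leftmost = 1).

1

The final syllable (9, ta:) is extrametrical; the stress domain is syllables 1–8.
Weights: 1 spug H, 2 som H, 3 gu L, 4 ma L, 5 bi L, 6 dep H, 7 ku: H, 8 be: H.
Heavy syllables in the domain: 1, 2, 6, 7, 8. The leftmost is syllable 1 (spug).
Primary stress: syllable 1 → ˈspug.som.gu.ma.bi.dep.ku:.be:.ta:.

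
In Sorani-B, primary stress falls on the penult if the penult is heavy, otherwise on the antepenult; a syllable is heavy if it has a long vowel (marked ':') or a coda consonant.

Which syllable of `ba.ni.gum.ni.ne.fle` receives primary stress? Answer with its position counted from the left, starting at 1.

4

Weights: 4 ni L, 5 ne L, 6 fle L.
The penult (syllable 5, ne) is light, so stress falls on the antepenult (syllable 4, ni).
Primary stress: syllable 4 → ba.ni.gum.ˈni.ne.fle.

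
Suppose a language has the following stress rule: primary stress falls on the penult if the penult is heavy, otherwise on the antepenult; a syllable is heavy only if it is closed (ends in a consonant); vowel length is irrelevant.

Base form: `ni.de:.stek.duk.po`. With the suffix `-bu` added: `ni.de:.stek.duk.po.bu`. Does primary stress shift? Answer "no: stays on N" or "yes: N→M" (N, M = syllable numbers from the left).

no: stays on 4

Base `ni.de:.stek.duk.po` (5 syllables):
  Weights: 3 stek H, 4 duk H, 5 po L.
  The penult (syllable 4, duk) is heavy, so it takes stress.
  → primary stress on syllable 4.
Suffixed `ni.de:.stek.duk.po.bu` (6 syllables):
  Weights: 4 duk H, 5 po L, 6 bu L.
  The penult (syllable 5, po) is light, so stress falls on the antepenult (syllable 4, duk).
  → primary stress on syllable 4.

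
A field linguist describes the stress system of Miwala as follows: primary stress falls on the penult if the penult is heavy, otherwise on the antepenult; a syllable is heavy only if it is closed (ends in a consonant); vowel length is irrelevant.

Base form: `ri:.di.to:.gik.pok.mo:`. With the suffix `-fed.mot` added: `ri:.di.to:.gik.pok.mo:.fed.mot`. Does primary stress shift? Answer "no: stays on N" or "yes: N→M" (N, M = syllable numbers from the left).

yes: 5→7

Base `ri:.di.to:.gik.pok.mo:` (6 syllables):
  Weights: 4 gik H, 5 pok H, 6 mo: L.
  The penult (syllable 5, pok) is heavy, so it takes stress.
  → primary stress on syllable 5.
Suffixed `ri:.di.to:.gik.pok.mo:.fed.mot` (8 syllables):
  Weights: 6 mo: L, 7 fed H, 8 mot H.
  The penult (syllable 7, fed) is heavy, so it takes stress.
  → primary stress on syllable 7.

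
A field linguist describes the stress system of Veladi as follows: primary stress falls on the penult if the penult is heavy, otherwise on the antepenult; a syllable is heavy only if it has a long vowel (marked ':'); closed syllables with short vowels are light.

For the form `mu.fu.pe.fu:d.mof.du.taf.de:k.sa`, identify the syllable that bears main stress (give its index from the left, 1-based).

8

Weights: 7 taf L, 8 de:k H, 9 sa L.
The penult (syllable 8, de:k) is heavy, so it takes stress.
Primary stress: syllable 8 → mu.fu.pe.fu:d.mof.du.taf.ˈde:k.sa.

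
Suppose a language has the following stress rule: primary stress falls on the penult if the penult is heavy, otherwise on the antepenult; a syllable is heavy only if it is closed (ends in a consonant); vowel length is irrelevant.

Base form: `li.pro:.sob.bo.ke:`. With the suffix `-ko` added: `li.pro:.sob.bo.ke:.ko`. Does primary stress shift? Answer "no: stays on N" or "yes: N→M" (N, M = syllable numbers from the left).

Base `li.pro:.sob.bo.ke:` (5 syllables):
  Weights: 3 sob H, 4 bo L, 5 ke: L.
  The penult (syllable 4, bo) is light, so stress falls on the antepenult (syllable 3, sob).
  → primary stress on syllable 3.
Suffixed `li.pro:.sob.bo.ke:.ko` (6 syllables):
  Weights: 4 bo L, 5 ke: L, 6 ko L.
  The penult (syllable 5, ke:) is light, so stress falls on the antepenult (syllable 4, bo).
  → primary stress on syllable 4.

yes: 3→4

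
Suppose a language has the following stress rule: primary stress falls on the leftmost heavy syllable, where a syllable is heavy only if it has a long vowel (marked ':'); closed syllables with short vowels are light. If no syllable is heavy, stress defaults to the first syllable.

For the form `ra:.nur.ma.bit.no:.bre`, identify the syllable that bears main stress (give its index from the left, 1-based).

Weights: 1 ra: H, 2 nur L, 3 ma L, 4 bit L, 5 no: H, 6 bre L.
Heavy syllables in the domain: 1, 5. The leftmost is syllable 1 (ra:).
Primary stress: syllable 1 → ˈra:.nur.ma.bit.no:.bre.

1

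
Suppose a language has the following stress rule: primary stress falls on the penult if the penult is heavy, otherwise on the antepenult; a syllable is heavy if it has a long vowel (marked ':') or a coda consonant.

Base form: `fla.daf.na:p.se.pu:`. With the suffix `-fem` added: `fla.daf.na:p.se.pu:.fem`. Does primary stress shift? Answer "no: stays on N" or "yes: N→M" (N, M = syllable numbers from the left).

Base `fla.daf.na:p.se.pu:` (5 syllables):
  Weights: 3 na:p H, 4 se L, 5 pu: H.
  The penult (syllable 4, se) is light, so stress falls on the antepenult (syllable 3, na:p).
  → primary stress on syllable 3.
Suffixed `fla.daf.na:p.se.pu:.fem` (6 syllables):
  Weights: 4 se L, 5 pu: H, 6 fem H.
  The penult (syllable 5, pu:) is heavy, so it takes stress.
  → primary stress on syllable 5.

yes: 3→5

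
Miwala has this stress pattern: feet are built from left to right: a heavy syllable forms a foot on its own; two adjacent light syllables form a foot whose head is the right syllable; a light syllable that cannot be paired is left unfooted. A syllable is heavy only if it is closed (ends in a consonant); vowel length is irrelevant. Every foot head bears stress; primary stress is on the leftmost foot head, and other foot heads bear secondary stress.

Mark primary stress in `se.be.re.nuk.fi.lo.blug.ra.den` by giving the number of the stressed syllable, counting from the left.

2

Weights: 1 se L, 2 be L, 3 re L, 4 nuk H, 5 fi L, 6 lo L, 7 blug H, 8 ra L, 9 den H.
Parse left to right (heavy = foot alone; LL = one foot; stranded L unfooted): (se.ˈbe) re (ˈnuk) (fi.ˈlo) (ˈblug) ra (ˈden).
Foot heads: 2, 4, 6, 7, 9.
Primary stress on the leftmost head = syllable 2.
Primary stress: syllable 2 → se.ˈbe.re.nuk.fi.lo.blug.ra.den.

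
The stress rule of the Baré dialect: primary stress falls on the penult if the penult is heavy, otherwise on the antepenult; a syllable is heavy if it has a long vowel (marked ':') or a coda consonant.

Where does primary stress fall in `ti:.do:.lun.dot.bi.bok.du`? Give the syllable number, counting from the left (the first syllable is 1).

6

Weights: 5 bi L, 6 bok H, 7 du L.
The penult (syllable 6, bok) is heavy, so it takes stress.
Primary stress: syllable 6 → ti:.do:.lun.dot.bi.ˈbok.du.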